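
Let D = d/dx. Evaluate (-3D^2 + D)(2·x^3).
6 x \left(x - 6\right)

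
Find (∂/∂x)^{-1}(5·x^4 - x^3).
x^{5} - \frac{x^{4}}{4}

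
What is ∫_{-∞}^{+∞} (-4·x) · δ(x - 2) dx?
-8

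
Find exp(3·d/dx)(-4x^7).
- 4 x^{7} - 84 x^{6} - 756 x^{5} - 3780 x^{4} - 11340 x^{3} - 20412 x^{2} - 20412 x - 8748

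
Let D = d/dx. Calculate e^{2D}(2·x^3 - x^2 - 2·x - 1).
2 x^{3} + 11 x^{2} + 18 x + 7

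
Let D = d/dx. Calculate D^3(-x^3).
-6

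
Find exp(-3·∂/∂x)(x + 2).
x - 1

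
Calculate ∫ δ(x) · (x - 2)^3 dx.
-8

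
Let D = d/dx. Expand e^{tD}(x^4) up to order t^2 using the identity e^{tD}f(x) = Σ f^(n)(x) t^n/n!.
x^{2} \left(6 t^{2} + 4 t x + x^{2}\right)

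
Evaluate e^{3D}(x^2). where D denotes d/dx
x^{2} + 6 x + 9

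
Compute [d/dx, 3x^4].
12 x^{3}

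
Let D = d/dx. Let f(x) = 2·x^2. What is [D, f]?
4 x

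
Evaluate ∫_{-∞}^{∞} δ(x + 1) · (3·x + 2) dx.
-1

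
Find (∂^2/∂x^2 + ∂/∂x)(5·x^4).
20 x^{2} \left(x + 3\right)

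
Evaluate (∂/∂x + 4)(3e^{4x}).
24 e^{4 x}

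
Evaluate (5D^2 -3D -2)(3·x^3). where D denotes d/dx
3 x \left(- 2 x^{2} - 9 x + 30\right)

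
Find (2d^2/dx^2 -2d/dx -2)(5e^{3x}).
50 e^{3 x}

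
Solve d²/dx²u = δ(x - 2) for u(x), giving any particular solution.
\frac{|x - 2|}{2}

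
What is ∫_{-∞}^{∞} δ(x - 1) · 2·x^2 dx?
2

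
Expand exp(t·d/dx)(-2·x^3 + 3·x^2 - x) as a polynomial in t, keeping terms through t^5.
- 2 t^{3} - t^{2} \left(6 x - 3\right) - t \left(6 x^{2} - 6 x + 1\right) - 2 x^{3} + 3 x^{2} - x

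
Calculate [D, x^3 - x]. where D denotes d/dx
3 x^{2} - 1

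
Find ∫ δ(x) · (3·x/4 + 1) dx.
1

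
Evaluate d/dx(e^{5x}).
5 e^{5 x}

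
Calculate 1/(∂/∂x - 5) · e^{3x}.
- \frac{e^{3 x}}{2}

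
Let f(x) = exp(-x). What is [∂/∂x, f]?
- e^{- x}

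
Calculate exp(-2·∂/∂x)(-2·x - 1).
3 - 2 x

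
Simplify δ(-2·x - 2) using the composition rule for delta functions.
\frac{\delta(x + 1)}{2}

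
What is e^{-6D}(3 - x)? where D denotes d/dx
9 - x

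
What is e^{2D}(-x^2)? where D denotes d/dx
- x^{2} - 4 x - 4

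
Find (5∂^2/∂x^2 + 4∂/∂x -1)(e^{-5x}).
104 e^{- 5 x}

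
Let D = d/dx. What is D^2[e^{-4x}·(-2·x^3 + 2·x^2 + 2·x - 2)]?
4 \left(- 8 x^{3} + 20 x^{2} - 3 x - 11\right) e^{- 4 x}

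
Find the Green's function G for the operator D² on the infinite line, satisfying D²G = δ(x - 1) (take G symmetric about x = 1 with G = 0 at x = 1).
\frac{|x - 1|}{2}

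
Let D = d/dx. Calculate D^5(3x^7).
7560 x^{2}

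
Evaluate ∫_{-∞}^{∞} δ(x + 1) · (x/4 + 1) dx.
\frac{3}{4}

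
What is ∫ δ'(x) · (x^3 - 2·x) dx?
2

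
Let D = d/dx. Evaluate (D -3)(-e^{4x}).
- e^{4 x}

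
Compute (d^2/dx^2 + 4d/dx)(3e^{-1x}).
- 9 e^{- x}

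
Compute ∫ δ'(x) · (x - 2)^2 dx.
4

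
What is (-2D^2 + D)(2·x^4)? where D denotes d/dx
8 x^{2} \left(x - 6\right)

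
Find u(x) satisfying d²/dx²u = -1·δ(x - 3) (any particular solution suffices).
-\frac{|x - 3|}{2}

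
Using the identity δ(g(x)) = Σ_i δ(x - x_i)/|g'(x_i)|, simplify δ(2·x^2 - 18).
\frac{\delta(x - 3) + \delta(x + 3)}{12}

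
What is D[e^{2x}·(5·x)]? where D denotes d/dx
\left(10 x + 5\right) e^{2 x}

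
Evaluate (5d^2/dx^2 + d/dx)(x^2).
2 x + 10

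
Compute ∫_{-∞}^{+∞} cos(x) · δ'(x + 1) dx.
- \sin{\left(1 \right)}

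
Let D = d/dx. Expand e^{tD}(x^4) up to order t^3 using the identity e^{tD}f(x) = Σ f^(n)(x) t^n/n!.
x \left(4 t^{3} + 6 t^{2} x + 4 t x^{2} + x^{3}\right)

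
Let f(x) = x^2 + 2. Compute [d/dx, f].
2 x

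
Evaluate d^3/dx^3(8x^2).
0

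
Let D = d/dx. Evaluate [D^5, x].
5D^{4}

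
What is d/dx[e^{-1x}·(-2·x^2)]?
2 x \left(x - 2\right) e^{- x}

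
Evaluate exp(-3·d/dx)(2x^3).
2 x^{3} - 18 x^{2} + 54 x - 54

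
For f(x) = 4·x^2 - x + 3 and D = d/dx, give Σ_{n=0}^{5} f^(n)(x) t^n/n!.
4 t^{2} + t \left(8 x - 1\right) + 4 x^{2} - x + 3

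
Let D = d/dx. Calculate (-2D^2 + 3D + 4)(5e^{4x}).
- 80 e^{4 x}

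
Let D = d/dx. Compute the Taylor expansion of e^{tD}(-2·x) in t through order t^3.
- 2 t - 2 x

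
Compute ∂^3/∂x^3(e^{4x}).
64 e^{4 x}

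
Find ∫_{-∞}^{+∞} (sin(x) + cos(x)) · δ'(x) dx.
-1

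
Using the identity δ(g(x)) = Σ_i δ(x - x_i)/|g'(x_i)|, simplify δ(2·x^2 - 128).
\frac{\delta(x - 8) + \delta(x + 8)}{32}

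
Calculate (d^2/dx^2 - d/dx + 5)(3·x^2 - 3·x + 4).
15 x^{2} - 21 x + 29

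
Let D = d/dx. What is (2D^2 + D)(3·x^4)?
12 x^{2} \left(x + 6\right)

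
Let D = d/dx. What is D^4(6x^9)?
18144 x^{5}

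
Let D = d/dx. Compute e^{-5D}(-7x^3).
- 7 x^{3} + 105 x^{2} - 525 x + 875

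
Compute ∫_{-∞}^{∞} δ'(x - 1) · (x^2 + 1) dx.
-2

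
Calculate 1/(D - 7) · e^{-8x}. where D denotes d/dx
- \frac{e^{- 8 x}}{15}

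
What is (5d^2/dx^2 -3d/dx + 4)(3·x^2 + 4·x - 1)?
12 x^{2} - 2 x + 14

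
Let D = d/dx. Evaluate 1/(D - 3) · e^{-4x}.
- \frac{e^{- 4 x}}{7}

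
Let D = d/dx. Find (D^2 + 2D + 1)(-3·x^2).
- 3 x^{2} - 12 x - 6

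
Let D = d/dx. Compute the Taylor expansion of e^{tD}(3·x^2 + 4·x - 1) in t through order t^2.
3 t^{2} + 2 t \left(3 x + 2\right) + 3 x^{2} + 4 x - 1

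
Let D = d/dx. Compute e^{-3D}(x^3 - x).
x^{3} - 9 x^{2} + 26 x - 24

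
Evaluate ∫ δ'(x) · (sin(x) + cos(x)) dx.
-1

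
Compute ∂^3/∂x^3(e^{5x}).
125 e^{5 x}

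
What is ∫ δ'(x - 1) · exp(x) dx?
- e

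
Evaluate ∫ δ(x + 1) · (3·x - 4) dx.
-7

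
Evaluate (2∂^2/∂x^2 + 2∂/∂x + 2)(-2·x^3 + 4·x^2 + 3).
- 4 x^{3} - 4 x^{2} - 8 x + 22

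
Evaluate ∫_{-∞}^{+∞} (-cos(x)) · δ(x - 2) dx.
- \cos{\left(2 \right)}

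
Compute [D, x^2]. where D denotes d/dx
2 x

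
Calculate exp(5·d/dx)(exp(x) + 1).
e^{x + 5} + 1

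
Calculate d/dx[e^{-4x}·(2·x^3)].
x^{2} \left(6 - 8 x\right) e^{- 4 x}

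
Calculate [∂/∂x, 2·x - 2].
2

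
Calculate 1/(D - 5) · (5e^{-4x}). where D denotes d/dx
- \frac{5 e^{- 4 x}}{9}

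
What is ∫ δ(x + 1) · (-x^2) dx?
-1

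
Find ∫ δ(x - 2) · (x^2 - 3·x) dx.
-2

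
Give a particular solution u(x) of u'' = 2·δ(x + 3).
|x + 3|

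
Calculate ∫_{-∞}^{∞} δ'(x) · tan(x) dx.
-1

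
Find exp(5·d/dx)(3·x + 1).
3 x + 16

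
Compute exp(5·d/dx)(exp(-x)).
e^{- x - 5}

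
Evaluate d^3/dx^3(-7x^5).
- 420 x^{2}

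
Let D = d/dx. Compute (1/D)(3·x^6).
\frac{3 x^{7}}{7}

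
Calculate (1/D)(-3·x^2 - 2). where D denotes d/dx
- x^{3} - 2 x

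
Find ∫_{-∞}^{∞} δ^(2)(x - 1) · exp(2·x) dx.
4 e^{2}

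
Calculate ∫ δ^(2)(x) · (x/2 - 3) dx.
0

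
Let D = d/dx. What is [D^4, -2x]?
-8D^{3}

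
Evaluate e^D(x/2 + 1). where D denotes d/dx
\frac{x}{2} + \frac{3}{2}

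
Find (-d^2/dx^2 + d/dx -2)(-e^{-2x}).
8 e^{- 2 x}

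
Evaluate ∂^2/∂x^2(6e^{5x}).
150 e^{5 x}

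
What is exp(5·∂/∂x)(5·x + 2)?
5 x + 27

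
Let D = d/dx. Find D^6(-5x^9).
- 302400 x^{3}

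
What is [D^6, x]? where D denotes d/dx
6D^{5}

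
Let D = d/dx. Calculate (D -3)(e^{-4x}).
- 7 e^{- 4 x}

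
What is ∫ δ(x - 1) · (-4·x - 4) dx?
-8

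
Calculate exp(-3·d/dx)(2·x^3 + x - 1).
2 x^{3} - 18 x^{2} + 55 x - 58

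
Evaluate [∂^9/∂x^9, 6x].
54\frac{d^{8}}{dx^{8}}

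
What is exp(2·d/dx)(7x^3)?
7 x^{3} + 42 x^{2} + 84 x + 56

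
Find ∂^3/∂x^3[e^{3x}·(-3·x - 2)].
\left(- 81 x - 135\right) e^{3 x}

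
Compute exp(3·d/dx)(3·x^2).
3 x^{2} + 18 x + 27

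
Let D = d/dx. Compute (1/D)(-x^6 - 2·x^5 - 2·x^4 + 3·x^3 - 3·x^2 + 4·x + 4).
- \frac{x^{7}}{7} - \frac{x^{6}}{3} - \frac{2 x^{5}}{5} + \frac{3 x^{4}}{4} - x^{3} + 2 x^{2} + 4 x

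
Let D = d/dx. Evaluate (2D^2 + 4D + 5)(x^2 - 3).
5 x^{2} + 8 x - 11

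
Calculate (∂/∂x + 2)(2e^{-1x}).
2 e^{- x}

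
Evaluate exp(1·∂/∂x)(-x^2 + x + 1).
- x^{2} - x + 1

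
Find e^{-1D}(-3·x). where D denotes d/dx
3 - 3 x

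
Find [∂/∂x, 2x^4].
8 x^{3}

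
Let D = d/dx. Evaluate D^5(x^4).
0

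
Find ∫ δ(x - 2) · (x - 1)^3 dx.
1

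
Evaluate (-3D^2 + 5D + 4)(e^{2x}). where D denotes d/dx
2 e^{2 x}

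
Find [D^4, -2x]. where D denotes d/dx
-8D^{3}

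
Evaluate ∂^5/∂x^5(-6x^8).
- 40320 x^{3}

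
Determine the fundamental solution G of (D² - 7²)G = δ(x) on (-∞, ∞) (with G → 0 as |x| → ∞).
-\frac{e^{-7|x|}}{14}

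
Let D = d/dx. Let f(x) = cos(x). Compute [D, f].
- \sin{\left(x \right)}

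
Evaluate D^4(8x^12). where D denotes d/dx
95040 x^{8}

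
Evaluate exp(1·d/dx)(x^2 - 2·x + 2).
x^{2} + 1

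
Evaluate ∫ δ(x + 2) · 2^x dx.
\frac{1}{4}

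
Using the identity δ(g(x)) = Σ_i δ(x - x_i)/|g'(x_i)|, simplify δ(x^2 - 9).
\frac{\delta(x - 3) + \delta(x + 3)}{6}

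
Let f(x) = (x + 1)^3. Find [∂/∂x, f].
3 \left(x + 1\right)^{2}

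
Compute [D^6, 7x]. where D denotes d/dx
42D^{5}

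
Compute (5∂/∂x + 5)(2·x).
10 x + 10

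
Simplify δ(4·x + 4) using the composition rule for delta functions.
\frac{\delta(x + 1)}{4}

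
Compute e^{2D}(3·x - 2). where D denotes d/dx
3 x + 4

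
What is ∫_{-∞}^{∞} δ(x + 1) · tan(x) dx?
- \tan{\left(1 \right)}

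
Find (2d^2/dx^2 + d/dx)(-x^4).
4 x^{2} \left(- x - 6\right)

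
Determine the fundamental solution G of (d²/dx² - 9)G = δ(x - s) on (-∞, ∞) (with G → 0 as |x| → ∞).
-\frac{e^{-3|x-s|}}{6}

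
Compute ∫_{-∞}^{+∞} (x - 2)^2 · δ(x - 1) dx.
1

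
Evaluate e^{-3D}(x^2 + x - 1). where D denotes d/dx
x^{2} - 5 x + 5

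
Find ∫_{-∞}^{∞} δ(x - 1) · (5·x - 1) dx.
4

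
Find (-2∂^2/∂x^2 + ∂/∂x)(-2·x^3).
6 x \left(4 - x\right)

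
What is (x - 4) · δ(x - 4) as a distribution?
0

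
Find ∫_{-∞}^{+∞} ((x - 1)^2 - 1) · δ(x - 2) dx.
0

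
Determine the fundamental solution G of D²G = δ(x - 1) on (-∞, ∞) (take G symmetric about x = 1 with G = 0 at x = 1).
\frac{|x - 1|}{2}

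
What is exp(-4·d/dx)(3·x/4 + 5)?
\frac{3 x}{4} + 2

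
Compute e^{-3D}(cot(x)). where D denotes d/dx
\cot{\left(x - 3 \right)}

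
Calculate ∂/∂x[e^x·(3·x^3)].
3 x^{2} \left(x + 3\right) e^{x}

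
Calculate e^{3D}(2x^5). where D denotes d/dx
2 x^{5} + 30 x^{4} + 180 x^{3} + 540 x^{2} + 810 x + 486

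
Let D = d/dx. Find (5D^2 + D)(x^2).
2 x + 10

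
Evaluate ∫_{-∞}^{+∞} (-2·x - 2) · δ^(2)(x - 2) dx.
0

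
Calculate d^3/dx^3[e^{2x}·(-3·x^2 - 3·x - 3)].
24 \left(- x^{2} - 4 x - 4\right) e^{2 x}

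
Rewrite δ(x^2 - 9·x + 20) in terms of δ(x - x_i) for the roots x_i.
\frac{\delta(x - 4) + \delta(x - 5)}{1}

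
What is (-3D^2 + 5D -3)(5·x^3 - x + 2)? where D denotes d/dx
- 15 x^{3} + 75 x^{2} - 87 x - 11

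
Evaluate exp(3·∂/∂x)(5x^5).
5 x^{5} + 75 x^{4} + 450 x^{3} + 1350 x^{2} + 2025 x + 1215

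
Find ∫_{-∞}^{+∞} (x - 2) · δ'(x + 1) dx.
-1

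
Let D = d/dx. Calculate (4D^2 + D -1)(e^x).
4 e^{x}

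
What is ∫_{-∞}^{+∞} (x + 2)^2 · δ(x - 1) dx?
9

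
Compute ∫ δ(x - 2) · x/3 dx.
\frac{2}{3}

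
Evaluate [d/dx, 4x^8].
32 x^{7}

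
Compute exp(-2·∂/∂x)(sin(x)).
\sin{\left(x - 2 \right)}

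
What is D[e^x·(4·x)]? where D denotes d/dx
4 \left(x + 1\right) e^{x}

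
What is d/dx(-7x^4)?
- 28 x^{3}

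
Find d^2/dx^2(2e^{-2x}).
8 e^{- 2 x}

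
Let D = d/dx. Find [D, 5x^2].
10 x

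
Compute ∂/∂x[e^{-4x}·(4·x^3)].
x^{2} \left(12 - 16 x\right) e^{- 4 x}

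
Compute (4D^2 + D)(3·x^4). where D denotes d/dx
12 x^{2} \left(x + 12\right)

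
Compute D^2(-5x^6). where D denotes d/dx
- 150 x^{4}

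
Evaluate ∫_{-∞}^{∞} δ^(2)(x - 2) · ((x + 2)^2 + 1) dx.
2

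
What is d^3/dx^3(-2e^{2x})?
- 16 e^{2 x}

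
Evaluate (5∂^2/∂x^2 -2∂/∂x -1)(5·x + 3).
- 5 x - 13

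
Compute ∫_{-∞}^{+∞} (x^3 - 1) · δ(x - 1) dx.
0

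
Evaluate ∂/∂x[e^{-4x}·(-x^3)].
x^{2} \left(4 x - 3\right) e^{- 4 x}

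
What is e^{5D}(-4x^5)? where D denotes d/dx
- 4 x^{5} - 100 x^{4} - 1000 x^{3} - 5000 x^{2} - 12500 x - 12500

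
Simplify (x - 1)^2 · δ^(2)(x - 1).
2\delta(x - 1)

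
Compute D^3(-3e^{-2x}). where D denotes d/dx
24 e^{- 2 x}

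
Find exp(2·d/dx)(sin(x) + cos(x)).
\sqrt{2} \sin{\left(x + \frac{\pi}{4} + 2 \right)}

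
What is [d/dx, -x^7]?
- 7 x^{6}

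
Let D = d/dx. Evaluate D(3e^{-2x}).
- 6 e^{- 2 x}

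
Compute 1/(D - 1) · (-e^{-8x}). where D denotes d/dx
\frac{e^{- 8 x}}{9}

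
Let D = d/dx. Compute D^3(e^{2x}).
8 e^{2 x}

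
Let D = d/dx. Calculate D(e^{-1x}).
- e^{- x}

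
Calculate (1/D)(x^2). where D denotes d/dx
\frac{x^{3}}{3}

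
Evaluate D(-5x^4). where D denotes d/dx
- 20 x^{3}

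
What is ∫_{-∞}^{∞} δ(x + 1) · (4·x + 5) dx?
1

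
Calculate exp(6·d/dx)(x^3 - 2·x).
x^{3} + 18 x^{2} + 106 x + 204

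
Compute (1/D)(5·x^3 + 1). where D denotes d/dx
\frac{5 x^{4}}{4} + x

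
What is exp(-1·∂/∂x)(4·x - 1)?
4 x - 5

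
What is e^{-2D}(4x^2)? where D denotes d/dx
4 x^{2} - 16 x + 16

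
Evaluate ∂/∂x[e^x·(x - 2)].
\left(x - 1\right) e^{x}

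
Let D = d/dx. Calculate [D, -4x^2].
- 8 x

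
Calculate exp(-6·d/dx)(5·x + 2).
5 x - 28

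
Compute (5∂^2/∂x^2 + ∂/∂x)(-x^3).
3 x \left(- x - 10\right)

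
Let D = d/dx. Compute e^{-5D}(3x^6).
3 x^{6} - 90 x^{5} + 1125 x^{4} - 7500 x^{3} + 28125 x^{2} - 56250 x + 46875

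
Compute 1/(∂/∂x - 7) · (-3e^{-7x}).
\frac{3 e^{- 7 x}}{14}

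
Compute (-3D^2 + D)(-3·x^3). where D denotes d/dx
9 x \left(6 - x\right)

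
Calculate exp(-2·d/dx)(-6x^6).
- 6 x^{6} + 72 x^{5} - 360 x^{4} + 960 x^{3} - 1440 x^{2} + 1152 x - 384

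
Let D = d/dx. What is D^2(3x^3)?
18 x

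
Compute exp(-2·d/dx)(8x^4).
8 x^{4} - 64 x^{3} + 192 x^{2} - 256 x + 128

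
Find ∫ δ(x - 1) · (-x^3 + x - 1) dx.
-1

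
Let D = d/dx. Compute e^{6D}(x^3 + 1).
x^{3} + 18 x^{2} + 108 x + 217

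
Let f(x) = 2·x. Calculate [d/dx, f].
2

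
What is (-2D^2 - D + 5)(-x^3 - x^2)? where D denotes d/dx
- 5 x^{3} - 2 x^{2} + 14 x + 4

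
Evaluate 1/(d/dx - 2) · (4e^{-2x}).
- e^{- 2 x}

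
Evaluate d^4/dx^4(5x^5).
600 x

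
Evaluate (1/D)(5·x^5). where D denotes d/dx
\frac{5 x^{6}}{6}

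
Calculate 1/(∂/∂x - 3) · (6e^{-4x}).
- \frac{6 e^{- 4 x}}{7}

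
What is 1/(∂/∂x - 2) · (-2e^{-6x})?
\frac{e^{- 6 x}}{4}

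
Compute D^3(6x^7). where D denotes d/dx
1260 x^{4}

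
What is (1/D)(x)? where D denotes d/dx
\frac{x^{2}}{2}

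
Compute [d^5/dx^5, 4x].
20\frac{d^{4}}{dx^{4}}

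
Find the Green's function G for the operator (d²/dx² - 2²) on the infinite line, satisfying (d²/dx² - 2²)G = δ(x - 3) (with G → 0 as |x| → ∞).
-\frac{e^{-2|x - 3|}}{4}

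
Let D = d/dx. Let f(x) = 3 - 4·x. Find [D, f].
-4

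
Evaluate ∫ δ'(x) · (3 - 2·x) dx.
2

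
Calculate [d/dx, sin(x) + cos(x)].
- \sin{\left(x \right)} + \cos{\left(x \right)}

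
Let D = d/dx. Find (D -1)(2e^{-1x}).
- 4 e^{- x}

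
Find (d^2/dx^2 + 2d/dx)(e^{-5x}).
15 e^{- 5 x}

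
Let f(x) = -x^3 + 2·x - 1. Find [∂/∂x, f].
2 - 3 x^{2}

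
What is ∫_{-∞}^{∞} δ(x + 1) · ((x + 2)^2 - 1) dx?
0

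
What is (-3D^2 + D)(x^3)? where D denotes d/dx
3 x \left(x - 6\right)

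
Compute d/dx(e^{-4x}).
- 4 e^{- 4 x}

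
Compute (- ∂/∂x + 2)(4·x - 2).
8 x - 8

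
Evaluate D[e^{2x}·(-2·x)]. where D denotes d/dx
\left(- 4 x - 2\right) e^{2 x}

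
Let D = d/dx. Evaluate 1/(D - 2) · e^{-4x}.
- \frac{e^{- 4 x}}{6}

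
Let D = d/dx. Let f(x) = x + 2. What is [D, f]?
1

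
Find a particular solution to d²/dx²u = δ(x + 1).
\frac{|x + 1|}{2}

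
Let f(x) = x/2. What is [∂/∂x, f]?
\frac{1}{2}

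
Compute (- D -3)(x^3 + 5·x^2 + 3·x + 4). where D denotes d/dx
- 3 x^{3} - 18 x^{2} - 19 x - 15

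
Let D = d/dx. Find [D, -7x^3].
- 21 x^{2}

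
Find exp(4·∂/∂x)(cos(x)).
\cos{\left(x + 4 \right)}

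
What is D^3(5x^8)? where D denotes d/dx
1680 x^{5}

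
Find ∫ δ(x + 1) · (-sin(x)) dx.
\sin{\left(1 \right)}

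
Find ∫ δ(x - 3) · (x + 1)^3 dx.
64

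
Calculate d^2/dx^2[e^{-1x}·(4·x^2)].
4 \left(x^{2} - 4 x + 2\right) e^{- x}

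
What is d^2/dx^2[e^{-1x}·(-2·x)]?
2 \left(2 - x\right) e^{- x}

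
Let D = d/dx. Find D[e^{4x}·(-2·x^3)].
x^{2} \left(- 8 x - 6\right) e^{4 x}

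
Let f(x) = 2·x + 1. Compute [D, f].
2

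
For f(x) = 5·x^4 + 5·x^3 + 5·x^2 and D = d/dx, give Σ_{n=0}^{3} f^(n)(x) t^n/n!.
5 t^{3} \left(4 x + 1\right) + 5 t^{2} \left(6 x^{2} + 3 x + 1\right) + 5 t x \left(4 x^{2} + 3 x + 2\right) + 5 x^{4} + 5 x^{3} + 5 x^{2}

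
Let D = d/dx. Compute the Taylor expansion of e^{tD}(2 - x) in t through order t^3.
- t - x + 2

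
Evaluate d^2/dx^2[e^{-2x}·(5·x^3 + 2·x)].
2 \left(10 x^{3} - 30 x^{2} + 19 x - 4\right) e^{- 2 x}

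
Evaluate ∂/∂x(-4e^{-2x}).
8 e^{- 2 x}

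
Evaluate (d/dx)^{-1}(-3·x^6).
- \frac{3 x^{7}}{7}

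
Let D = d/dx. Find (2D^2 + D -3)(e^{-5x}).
42 e^{- 5 x}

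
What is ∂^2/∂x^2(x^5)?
20 x^{3}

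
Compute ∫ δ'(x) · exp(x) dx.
-1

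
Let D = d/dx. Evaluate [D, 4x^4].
16 x^{3}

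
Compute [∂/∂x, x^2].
2 x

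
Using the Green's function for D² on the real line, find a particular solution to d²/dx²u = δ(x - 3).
\frac{|x - 3|}{2}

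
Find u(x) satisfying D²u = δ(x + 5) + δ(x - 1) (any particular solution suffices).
\frac{|x + 5|}{2} + \frac{|x - 1|}{2}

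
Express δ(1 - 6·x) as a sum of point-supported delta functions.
\frac{\delta(x - 1/6)}{6}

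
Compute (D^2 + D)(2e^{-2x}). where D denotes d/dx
4 e^{- 2 x}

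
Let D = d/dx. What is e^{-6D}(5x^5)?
5 x^{5} - 150 x^{4} + 1800 x^{3} - 10800 x^{2} + 32400 x - 38880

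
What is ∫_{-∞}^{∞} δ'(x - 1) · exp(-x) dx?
e^{-1}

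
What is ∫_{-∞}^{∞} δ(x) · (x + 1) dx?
1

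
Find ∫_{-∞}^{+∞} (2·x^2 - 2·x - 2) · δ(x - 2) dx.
2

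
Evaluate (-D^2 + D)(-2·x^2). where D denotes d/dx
4 - 4 x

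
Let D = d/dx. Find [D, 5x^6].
30 x^{5}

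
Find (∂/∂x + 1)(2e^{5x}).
12 e^{5 x}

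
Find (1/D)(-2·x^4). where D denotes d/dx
- \frac{2 x^{5}}{5}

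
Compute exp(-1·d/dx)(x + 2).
x + 1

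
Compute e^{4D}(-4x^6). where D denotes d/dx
- 4 x^{6} - 96 x^{5} - 960 x^{4} - 5120 x^{3} - 15360 x^{2} - 24576 x - 16384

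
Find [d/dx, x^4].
4 x^{3}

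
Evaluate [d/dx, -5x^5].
- 25 x^{4}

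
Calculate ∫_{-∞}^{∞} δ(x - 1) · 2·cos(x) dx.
2 \cos{\left(1 \right)}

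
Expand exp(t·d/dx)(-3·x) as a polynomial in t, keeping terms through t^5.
- 3 t - 3 x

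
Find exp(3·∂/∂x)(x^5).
x^{5} + 15 x^{4} + 90 x^{3} + 270 x^{2} + 405 x + 243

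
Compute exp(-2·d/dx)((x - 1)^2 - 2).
x^{2} - 6 x + 7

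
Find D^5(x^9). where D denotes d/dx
15120 x^{4}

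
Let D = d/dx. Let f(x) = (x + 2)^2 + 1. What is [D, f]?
2 x + 4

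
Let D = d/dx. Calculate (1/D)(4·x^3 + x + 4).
x^{4} + \frac{x^{2}}{2} + 4 x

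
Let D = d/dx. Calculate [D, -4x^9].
- 36 x^{8}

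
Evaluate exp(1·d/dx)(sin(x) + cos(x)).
\sqrt{2} \sin{\left(x + \frac{\pi}{4} + 1 \right)}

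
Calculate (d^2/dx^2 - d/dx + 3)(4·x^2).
12 x^{2} - 8 x + 8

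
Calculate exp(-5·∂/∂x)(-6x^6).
- 6 x^{6} + 180 x^{5} - 2250 x^{4} + 15000 x^{3} - 56250 x^{2} + 112500 x - 93750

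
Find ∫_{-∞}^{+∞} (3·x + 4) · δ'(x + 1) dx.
-3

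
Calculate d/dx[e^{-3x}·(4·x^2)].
4 x \left(2 - 3 x\right) e^{- 3 x}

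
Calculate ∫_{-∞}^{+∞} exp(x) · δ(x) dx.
1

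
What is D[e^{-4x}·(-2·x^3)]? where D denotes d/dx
x^{2} \left(8 x - 6\right) e^{- 4 x}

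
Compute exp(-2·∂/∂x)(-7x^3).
- 7 x^{3} + 42 x^{2} - 84 x + 56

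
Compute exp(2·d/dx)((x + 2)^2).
x^{2} + 8 x + 16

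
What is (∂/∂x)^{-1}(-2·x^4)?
- \frac{2 x^{5}}{5}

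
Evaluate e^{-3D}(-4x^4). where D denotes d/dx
- 4 x^{4} + 48 x^{3} - 216 x^{2} + 432 x - 324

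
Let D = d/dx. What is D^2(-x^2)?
-2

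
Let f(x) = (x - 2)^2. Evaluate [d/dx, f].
2 x - 4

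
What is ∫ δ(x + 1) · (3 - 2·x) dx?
5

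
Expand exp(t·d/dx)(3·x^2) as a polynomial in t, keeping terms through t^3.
3 t^{2} + 6 t x + 3 x^{2}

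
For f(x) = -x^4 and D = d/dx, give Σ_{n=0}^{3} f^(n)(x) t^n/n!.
x \left(- 4 t^{3} - 6 t^{2} x - 4 t x^{2} - x^{3}\right)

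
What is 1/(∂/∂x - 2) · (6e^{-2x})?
- \frac{3 e^{- 2 x}}{2}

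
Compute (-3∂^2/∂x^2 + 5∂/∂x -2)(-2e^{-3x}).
88 e^{- 3 x}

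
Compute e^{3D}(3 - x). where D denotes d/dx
- x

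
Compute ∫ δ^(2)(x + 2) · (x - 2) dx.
0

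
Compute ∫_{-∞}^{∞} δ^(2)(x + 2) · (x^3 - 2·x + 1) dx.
-12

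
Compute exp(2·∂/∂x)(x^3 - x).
x^{3} + 6 x^{2} + 11 x + 6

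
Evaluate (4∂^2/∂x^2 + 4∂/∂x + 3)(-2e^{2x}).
- 54 e^{2 x}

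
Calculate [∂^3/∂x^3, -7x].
-21\frac{d^{2}}{dx^{2}}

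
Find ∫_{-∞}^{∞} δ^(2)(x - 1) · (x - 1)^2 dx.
2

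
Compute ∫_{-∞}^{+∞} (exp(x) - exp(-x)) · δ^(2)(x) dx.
0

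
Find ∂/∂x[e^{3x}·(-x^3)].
3 x^{2} \left(- x - 1\right) e^{3 x}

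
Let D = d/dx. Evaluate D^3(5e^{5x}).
625 e^{5 x}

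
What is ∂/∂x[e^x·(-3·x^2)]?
3 x \left(- x - 2\right) e^{x}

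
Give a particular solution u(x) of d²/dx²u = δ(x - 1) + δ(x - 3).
\frac{|x - 1|}{2} + \frac{|x - 3|}{2}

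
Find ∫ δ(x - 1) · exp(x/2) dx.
e^{\frac{1}{2}}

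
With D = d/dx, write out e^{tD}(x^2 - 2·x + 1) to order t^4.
t^{2} + 2 t \left(x - 1\right) + x^{2} - 2 x + 1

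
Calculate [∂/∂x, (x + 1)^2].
2 x + 2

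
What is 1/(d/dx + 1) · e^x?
\frac{e^{x}}{2}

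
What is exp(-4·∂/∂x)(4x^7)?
4 x^{7} - 112 x^{6} + 1344 x^{5} - 8960 x^{4} + 35840 x^{3} - 86016 x^{2} + 114688 x - 65536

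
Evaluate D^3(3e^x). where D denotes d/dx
3 e^{x}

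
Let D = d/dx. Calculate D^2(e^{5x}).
25 e^{5 x}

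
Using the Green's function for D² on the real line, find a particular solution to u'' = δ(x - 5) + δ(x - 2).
\frac{|x - 5|}{2} + \frac{|x - 2|}{2}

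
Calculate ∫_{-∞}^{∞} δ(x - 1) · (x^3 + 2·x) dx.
3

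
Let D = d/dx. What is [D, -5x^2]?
- 10 x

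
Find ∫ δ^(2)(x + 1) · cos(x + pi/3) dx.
- \sin{\left(\frac{\pi}{6} + 1 \right)}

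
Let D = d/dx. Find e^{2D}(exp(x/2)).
e^{\frac{x}{2} + 1}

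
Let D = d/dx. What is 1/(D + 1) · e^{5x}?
\frac{e^{5 x}}{6}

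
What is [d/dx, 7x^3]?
21 x^{2}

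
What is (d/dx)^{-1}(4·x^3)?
x^{4}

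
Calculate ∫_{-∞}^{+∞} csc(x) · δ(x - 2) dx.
\csc{\left(2 \right)}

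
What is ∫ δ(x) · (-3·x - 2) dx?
-2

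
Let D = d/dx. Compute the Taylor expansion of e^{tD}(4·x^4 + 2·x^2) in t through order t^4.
4 t^{4} + 16 t^{3} x + 2 t^{2} \left(12 x^{2} + 1\right) + 4 t x \left(4 x^{2} + 1\right) + 4 x^{4} + 2 x^{2}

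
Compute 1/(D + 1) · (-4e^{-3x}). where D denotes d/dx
2 e^{- 3 x}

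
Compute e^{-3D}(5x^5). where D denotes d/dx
5 x^{5} - 75 x^{4} + 450 x^{3} - 1350 x^{2} + 2025 x - 1215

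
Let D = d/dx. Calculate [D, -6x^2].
- 12 x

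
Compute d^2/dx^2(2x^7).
84 x^{5}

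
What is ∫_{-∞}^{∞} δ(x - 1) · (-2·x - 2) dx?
-4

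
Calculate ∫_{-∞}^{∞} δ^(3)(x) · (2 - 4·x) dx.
0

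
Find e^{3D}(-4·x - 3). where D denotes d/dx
- 4 x - 15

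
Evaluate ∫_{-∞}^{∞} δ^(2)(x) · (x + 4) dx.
0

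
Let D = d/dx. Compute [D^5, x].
5D^{4}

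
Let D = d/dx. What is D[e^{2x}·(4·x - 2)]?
8 x e^{2 x}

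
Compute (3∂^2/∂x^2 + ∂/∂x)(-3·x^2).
- 6 x - 18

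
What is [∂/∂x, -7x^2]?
- 14 x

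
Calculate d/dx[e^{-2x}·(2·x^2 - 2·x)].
2 \left(- 2 x^{2} + 4 x - 1\right) e^{- 2 x}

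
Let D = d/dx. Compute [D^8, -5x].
-40D^{7}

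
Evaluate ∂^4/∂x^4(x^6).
360 x^{2}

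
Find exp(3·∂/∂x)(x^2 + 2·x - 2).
x^{2} + 8 x + 13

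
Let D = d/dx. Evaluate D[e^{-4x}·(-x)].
\left(4 x - 1\right) e^{- 4 x}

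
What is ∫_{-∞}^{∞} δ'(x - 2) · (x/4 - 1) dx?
- \frac{1}{4}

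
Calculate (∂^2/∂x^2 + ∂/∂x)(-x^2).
- 2 x - 2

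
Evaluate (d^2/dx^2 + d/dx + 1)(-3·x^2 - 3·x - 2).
- 3 x^{2} - 9 x - 11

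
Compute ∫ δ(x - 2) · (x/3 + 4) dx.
\frac{14}{3}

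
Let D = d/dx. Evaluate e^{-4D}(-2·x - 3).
5 - 2 x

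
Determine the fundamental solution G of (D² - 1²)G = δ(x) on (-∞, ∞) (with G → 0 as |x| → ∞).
-\frac{e^{-|x|}}{2}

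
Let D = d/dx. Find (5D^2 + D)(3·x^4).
12 x^{2} \left(x + 15\right)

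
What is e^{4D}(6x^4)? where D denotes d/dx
6 x^{4} + 96 x^{3} + 576 x^{2} + 1536 x + 1536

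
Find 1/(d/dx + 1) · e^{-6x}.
- \frac{e^{- 6 x}}{5}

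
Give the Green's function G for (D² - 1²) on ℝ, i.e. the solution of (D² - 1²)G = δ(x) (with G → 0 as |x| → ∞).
-\frac{e^{-|x|}}{2}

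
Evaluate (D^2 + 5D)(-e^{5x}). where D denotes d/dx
- 50 e^{5 x}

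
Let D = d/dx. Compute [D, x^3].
3 x^{2}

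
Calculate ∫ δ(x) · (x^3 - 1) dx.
-1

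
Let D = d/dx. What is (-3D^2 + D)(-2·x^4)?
8 x^{2} \left(9 - x\right)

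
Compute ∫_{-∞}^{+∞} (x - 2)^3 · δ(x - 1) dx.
-1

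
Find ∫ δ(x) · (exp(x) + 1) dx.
2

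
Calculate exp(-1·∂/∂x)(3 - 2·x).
5 - 2 x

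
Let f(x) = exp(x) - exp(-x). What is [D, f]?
2 \cosh{\left(x \right)}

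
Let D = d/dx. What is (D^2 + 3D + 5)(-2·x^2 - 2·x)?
- 10 x^{2} - 22 x - 10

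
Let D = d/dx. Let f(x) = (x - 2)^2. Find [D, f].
2 x - 4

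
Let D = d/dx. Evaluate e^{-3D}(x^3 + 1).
x^{3} - 9 x^{2} + 27 x - 26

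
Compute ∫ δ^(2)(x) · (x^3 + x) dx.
0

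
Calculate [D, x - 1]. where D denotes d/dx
1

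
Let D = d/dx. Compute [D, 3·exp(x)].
3 e^{x}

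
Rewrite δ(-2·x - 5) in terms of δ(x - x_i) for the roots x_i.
\frac{\delta(x + 5/2)}{2}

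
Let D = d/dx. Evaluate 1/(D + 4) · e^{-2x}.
\frac{e^{- 2 x}}{2}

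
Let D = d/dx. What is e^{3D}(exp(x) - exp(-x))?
2 \sinh{\left(x + 3 \right)}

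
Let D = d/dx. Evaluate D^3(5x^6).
600 x^{3}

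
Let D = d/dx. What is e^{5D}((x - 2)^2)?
x^{2} + 6 x + 9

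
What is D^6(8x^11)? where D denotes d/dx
2661120 x^{5}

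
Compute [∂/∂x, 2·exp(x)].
2 e^{x}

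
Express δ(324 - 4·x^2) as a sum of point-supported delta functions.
\frac{\delta(x - 9) + \delta(x + 9)}{72}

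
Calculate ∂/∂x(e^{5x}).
5 e^{5 x}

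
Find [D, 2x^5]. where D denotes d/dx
10 x^{4}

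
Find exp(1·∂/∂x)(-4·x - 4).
- 4 x - 8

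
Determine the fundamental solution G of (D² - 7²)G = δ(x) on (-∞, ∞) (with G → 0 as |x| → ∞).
-\frac{e^{-7|x|}}{14}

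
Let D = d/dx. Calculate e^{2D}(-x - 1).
- x - 3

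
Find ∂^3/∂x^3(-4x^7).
- 840 x^{4}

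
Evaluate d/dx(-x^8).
- 8 x^{7}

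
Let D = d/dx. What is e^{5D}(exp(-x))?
e^{- x - 5}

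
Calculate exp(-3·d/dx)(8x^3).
8 x^{3} - 72 x^{2} + 216 x - 216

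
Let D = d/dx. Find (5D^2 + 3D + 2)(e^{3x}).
56 e^{3 x}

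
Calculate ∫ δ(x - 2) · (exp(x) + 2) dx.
2 + e^{2}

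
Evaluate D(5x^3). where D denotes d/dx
15 x^{2}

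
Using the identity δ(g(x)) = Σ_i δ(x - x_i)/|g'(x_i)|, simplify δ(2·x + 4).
\frac{\delta(x + 2)}{2}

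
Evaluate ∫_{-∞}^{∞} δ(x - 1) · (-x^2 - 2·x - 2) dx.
-5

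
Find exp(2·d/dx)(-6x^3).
- 6 x^{3} - 36 x^{2} - 72 x - 48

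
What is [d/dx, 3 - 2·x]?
-2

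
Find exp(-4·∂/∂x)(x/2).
\frac{x}{2} - 2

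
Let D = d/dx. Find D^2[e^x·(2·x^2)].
2 \left(x^{2} + 4 x + 2\right) e^{x}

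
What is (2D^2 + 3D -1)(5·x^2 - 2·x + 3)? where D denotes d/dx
- 5 x^{2} + 32 x + 11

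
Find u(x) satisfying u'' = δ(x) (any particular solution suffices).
\frac{|x|}{2}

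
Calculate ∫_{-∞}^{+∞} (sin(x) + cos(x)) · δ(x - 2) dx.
\cos{\left(2 \right)} + \sin{\left(2 \right)}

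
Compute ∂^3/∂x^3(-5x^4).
- 120 x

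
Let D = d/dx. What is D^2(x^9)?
72 x^{7}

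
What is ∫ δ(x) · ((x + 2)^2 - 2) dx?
2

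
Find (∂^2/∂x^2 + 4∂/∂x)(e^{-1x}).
- 3 e^{- x}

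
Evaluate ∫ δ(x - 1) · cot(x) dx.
\cot{\left(1 \right)}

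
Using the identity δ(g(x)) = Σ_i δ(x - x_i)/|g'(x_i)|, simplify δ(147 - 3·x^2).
\frac{\delta(x - 7) + \delta(x + 7)}{42}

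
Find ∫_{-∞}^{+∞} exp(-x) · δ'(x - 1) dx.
e^{-1}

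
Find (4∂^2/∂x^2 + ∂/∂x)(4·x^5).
20 x^{3} \left(x + 16\right)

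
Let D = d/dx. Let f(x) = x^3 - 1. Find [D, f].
3 x^{2}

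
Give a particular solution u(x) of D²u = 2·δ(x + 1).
|x + 1|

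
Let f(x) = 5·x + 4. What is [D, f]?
5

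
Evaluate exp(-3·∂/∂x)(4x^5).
4 x^{5} - 60 x^{4} + 360 x^{3} - 1080 x^{2} + 1620 x - 972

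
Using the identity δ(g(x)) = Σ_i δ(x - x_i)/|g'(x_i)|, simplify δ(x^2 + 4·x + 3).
\frac{\delta(x + 3) + \delta(x + 1)}{2}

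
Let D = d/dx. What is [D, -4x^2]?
- 8 x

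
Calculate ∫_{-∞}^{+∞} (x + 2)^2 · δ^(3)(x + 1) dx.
0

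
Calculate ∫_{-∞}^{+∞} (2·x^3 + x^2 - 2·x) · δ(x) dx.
0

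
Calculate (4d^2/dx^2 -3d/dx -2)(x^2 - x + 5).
- 2 x^{2} - 4 x + 1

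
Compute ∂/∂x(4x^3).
12 x^{2}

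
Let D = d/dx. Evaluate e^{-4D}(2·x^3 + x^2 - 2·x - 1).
2 x^{3} - 23 x^{2} + 86 x - 105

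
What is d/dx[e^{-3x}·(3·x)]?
3 \left(1 - 3 x\right) e^{- 3 x}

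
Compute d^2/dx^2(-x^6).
- 30 x^{4}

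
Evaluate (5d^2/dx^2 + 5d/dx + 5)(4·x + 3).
20 x + 35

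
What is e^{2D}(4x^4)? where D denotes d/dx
4 x^{4} + 32 x^{3} + 96 x^{2} + 128 x + 64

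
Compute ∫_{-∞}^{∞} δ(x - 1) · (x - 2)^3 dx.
-1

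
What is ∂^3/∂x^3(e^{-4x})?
- 64 e^{- 4 x}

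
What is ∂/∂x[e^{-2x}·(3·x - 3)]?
3 \left(3 - 2 x\right) e^{- 2 x}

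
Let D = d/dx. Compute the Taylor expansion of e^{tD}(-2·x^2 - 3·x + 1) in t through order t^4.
- 2 t^{2} - t \left(4 x + 3\right) - 2 x^{2} - 3 x + 1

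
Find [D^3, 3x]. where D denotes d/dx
9D^{2}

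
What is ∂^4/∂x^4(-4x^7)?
- 3360 x^{3}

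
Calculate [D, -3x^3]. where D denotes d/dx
- 9 x^{2}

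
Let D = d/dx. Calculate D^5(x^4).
0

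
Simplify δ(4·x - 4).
\frac{\delta(x - 1)}{4}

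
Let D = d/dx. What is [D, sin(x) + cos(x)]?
- \sin{\left(x \right)} + \cos{\left(x \right)}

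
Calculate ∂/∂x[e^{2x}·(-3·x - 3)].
\left(- 6 x - 9\right) e^{2 x}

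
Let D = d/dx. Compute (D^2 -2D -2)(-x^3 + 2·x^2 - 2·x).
2 x^{3} + 2 x^{2} - 10 x + 8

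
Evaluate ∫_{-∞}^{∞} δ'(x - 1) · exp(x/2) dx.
- \frac{e^{\frac{1}{2}}}{2}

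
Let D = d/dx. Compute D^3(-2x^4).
- 48 x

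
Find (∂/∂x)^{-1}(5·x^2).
\frac{5 x^{3}}{3}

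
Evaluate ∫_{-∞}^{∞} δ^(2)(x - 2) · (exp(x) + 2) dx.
e^{2}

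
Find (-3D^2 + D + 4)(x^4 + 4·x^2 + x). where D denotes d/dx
4 x^{4} + 4 x^{3} - 20 x^{2} + 12 x - 23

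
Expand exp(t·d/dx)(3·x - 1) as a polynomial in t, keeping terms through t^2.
3 t + 3 x - 1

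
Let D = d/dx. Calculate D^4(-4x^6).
- 1440 x^{2}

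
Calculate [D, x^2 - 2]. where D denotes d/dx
2 x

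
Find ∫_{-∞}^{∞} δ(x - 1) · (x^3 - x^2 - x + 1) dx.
0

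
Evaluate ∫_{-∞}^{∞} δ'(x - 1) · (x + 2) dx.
-1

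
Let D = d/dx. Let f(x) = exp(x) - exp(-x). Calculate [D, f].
2 \cosh{\left(x \right)}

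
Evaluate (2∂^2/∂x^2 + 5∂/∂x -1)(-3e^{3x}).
- 96 e^{3 x}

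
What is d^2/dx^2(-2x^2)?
-4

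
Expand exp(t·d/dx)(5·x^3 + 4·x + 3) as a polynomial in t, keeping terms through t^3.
5 t^{3} + 15 t^{2} x + t \left(15 x^{2} + 4\right) + 5 x^{3} + 4 x + 3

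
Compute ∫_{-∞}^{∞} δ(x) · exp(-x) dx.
1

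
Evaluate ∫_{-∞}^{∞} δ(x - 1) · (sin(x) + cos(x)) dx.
\cos{\left(1 \right)} + \sin{\left(1 \right)}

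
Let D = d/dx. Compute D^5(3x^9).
45360 x^{4}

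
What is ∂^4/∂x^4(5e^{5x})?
3125 e^{5 x}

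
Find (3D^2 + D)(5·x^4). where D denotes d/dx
20 x^{2} \left(x + 9\right)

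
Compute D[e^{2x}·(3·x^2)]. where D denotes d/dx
6 x \left(x + 1\right) e^{2 x}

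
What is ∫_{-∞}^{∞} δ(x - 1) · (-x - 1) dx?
-2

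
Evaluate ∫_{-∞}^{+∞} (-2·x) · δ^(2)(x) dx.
0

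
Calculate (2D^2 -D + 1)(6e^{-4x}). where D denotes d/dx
222 e^{- 4 x}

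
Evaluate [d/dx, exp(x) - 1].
e^{x}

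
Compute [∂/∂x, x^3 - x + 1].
3 x^{2} - 1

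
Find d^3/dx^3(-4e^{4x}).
- 256 e^{4 x}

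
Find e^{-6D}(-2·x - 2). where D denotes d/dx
10 - 2 x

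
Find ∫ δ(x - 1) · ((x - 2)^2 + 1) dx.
2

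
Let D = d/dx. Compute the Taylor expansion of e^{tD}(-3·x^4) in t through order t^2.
3 x^{2} \left(- 6 t^{2} - 4 t x - x^{2}\right)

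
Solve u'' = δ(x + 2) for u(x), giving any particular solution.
\frac{|x + 2|}{2}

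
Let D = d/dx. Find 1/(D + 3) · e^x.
\frac{e^{x}}{4}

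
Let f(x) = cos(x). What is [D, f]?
- \sin{\left(x \right)}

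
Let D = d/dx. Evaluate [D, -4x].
-4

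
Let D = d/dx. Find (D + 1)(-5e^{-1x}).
0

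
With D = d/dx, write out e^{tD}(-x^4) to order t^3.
x \left(- 4 t^{3} - 6 t^{2} x - 4 t x^{2} - x^{3}\right)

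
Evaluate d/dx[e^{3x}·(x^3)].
3 x^{2} \left(x + 1\right) e^{3 x}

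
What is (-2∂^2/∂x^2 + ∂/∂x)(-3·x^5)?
15 x^{3} \left(8 - x\right)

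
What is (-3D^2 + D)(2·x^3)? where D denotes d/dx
6 x \left(x - 6\right)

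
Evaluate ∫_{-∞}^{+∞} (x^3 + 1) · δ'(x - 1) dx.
-3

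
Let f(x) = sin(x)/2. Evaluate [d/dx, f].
\frac{\cos{\left(x \right)}}{2}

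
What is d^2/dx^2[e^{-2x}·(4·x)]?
16 \left(x - 1\right) e^{- 2 x}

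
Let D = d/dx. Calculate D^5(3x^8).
20160 x^{3}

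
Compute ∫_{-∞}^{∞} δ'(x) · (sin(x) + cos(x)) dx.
-1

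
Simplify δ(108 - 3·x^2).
\frac{\delta(x - 6) + \delta(x + 6)}{36}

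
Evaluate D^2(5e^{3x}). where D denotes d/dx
45 e^{3 x}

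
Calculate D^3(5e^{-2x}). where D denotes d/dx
- 40 e^{- 2 x}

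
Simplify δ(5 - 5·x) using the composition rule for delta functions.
\frac{\delta(x - 1)}{5}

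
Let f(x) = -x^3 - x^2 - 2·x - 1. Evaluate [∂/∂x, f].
- 3 x^{2} - 2 x - 2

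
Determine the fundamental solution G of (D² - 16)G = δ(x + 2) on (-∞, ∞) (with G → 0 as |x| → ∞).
-\frac{e^{-4|x + 2|}}{8}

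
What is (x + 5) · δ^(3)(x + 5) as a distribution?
-3\delta^{(2)}(x + 5)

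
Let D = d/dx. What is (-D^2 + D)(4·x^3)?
12 x \left(x - 2\right)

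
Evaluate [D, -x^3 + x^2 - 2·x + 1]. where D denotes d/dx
- 3 x^{2} + 2 x - 2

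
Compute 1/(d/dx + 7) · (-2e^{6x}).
- \frac{2 e^{6 x}}{13}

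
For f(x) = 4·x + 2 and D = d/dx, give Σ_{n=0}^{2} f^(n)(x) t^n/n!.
4 t + 4 x + 2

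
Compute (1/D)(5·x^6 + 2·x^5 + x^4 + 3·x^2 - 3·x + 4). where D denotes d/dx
\frac{5 x^{7}}{7} + \frac{x^{6}}{3} + \frac{x^{5}}{5} + x^{3} - \frac{3 x^{2}}{2} + 4 x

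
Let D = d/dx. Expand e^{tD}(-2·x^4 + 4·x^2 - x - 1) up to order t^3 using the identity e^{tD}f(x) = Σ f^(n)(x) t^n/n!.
- 8 t^{3} x - t^{2} \left(12 x^{2} - 4\right) - t \left(8 x^{3} - 8 x + 1\right) - 2 x^{4} + 4 x^{2} - x - 1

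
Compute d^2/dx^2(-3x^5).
- 60 x^{3}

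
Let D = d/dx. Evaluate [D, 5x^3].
15 x^{2}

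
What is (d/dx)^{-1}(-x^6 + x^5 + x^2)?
- \frac{x^{7}}{7} + \frac{x^{6}}{6} + \frac{x^{3}}{3}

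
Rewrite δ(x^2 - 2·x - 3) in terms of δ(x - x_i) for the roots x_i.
\frac{\delta(x - 3) + \delta(x + 1)}{4}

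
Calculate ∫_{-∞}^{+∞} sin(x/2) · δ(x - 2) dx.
\sin{\left(1 \right)}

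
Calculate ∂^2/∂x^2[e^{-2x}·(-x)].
4 \left(1 - x\right) e^{- 2 x}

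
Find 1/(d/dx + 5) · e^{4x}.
\frac{e^{4 x}}{9}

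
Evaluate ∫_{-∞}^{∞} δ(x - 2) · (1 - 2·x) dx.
-3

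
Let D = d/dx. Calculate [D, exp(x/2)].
\frac{e^{\frac{x}{2}}}{2}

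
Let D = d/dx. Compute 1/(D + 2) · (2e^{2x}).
\frac{e^{2 x}}{2}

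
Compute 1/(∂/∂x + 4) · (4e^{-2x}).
2 e^{- 2 x}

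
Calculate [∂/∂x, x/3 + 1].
\frac{1}{3}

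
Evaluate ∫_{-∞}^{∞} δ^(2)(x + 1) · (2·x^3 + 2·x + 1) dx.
-12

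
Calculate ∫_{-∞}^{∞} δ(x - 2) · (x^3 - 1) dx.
7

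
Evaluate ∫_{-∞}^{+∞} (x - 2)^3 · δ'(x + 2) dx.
-48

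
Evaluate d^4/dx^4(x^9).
3024 x^{5}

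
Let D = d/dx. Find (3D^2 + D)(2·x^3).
6 x \left(x + 6\right)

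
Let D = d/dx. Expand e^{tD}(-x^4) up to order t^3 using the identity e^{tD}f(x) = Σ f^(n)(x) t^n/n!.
x \left(- 4 t^{3} - 6 t^{2} x - 4 t x^{2} - x^{3}\right)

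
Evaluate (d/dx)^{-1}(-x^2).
- \frac{x^{3}}{3}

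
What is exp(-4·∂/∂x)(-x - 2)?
2 - x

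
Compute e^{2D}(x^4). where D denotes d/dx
x^{4} + 8 x^{3} + 24 x^{2} + 32 x + 16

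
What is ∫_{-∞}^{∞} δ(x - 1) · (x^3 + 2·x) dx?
3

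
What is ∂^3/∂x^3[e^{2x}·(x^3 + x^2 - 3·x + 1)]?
\left(8 x^{3} + 44 x^{2} + 36 x - 10\right) e^{2 x}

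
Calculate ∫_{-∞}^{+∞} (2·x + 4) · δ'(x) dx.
-2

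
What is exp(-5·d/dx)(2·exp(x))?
2 e^{x - 5}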